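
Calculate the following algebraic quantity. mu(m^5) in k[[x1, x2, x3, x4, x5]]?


C(n+d-1,d)=C(9,5)=126


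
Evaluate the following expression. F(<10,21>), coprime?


gcd(10,21)=1 => F=ab-a-b=10*21-10-21=210-31=179


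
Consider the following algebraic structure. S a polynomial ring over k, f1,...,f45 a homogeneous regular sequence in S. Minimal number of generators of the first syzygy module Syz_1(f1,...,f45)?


Regular sequence => Koszul complex is the minimal free resolution.
Syz_1 minimally generated by Koszul relations f_i*e_j - f_j*e_i (i<j): mu(Syz_1) = beta_2 = C(m,2) = m(m-1)/2
m=45
45*44/2 = 990


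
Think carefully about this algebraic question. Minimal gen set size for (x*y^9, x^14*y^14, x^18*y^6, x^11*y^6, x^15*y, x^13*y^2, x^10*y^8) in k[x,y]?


Remove redundant (divisible by others).
x^14*y^14 redundant.
x^18*y^6 redundant.
Min: x^15*y, x^13*y^2, x^11*y^6, x^10*y^8, x*y^9
Count=5


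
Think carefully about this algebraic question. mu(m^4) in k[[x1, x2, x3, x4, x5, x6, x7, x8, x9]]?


C(n+d-1,d)=C(12,4)=495


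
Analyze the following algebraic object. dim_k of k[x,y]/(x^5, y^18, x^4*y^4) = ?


k[x,y]/I, I = (x^5, y^18, x^4*y^4)
Rect: 5x18=90. Corner: (5-4)x(18-4)=14.
dim = 90-14 = 76


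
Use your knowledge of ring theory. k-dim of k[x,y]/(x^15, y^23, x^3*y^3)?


k[x,y]/I, I = (x^15, y^23, x^3*y^3)
Rect: 15x23=345. Corner: (15-3)x(23-3)=240.
dim = 345-240 = 105


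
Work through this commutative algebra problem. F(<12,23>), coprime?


gcd(12,23)=1 => F=ab-a-b=12*23-12-23=276-35=241


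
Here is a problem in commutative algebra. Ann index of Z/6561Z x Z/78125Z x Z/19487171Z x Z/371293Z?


Exponent = lcm of the cyclic orders; pairwise coprime => product.
3^8*5^7*11^7*13^5=6561*78125*19487171*371293=3708733487873264296875


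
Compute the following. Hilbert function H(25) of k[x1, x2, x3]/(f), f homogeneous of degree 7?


C(27,2)-C(20,2)=351-190=161


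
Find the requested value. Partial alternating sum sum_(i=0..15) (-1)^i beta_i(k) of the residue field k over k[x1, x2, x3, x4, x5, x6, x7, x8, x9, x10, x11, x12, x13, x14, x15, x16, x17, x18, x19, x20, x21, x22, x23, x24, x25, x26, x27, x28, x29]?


Koszul resolution: beta_i(k)=C(n,i), n=29
sum_(i=0..p) (-1)^i C(n,i) = (-1)^p C(n-1,p)
(-1)^15*C(28,15) = (-1)^15*37442160 = -37442160


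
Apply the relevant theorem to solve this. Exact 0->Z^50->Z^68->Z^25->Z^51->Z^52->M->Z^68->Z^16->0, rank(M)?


Alt sum=0:
(-1)^0*50 + (-1)^1*68 + (-1)^2*25 + (-1)^3*51 + (-1)^4*52 + (-1)^5*? + (-1)^6*68 + (-1)^7*16=0
rank(M)=60


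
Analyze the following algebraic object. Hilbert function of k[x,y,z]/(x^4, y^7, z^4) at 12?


Need i<4, j<7, k<4 with i+j+k=12.
For each i, j ranges over max(0,12-i-3)..min(6,12-i):
  i=0: j in [9,6] -> 0
  i=1: j in [8,6] -> 0
  i=2: j in [7,6] -> 0
  i=3: j in [6,6] -> 1
H(12) = 0+0+0+1 = 1


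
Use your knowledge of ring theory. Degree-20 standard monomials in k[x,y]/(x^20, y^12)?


k[x,y], I = (x^20, y^12), d = 20
Need i < 20 and d-i < 12.
Range: 9 <= i <= 19.
H(20) = 11


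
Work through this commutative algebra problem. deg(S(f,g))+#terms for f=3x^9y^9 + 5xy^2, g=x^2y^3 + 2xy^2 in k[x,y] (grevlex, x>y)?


LT(f)=3x^9y^9, LT(g)=x^2y^3
lcm(LM)=x^9y^9
S(f,g) (scaled by 3 to clear denominators) = 1*f - 3x^7y^6*g = -6x^8y^8 + 5xy^2
2 terms, deg 16.
16+2=18


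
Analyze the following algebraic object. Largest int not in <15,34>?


gcd(15,34)=1 => F=ab-a-b=15*34-15-34=510-49=461


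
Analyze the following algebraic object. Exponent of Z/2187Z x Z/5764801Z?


Exponent = lcm of the cyclic orders; pairwise coprime => product.
3^7*7^8=2187*5764801=12607619787


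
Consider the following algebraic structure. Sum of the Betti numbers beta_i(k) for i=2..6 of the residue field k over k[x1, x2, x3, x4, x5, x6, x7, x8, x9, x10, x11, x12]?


Koszul resolution: beta_i(k)=C(n,i), n=12
C(12,2)=66, C(12,3)=220, C(12,4)=495, C(12,5)=792, C(12,6)=924
Sum=2497


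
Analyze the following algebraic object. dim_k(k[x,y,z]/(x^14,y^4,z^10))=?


Basis: x^iy^jz^k, i<14,j<4,k<10
14*4*10=560


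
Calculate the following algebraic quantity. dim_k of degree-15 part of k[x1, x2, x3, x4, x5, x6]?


C(d+n-1,n-1)=C(20,5)=15504


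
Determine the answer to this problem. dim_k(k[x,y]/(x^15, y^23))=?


Basis: x^i*y^j, i<15, j<23
15*23=345


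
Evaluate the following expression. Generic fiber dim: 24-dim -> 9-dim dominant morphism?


dim(fiber)=dim(X)-dim(Y)=24-9=15


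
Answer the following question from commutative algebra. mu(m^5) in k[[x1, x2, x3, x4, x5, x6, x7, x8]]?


C(n+d-1,d)=C(12,5)=792


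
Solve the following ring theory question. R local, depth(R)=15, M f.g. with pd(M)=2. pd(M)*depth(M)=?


pd+depth=15
depth=15-2=13
pd*depth=2*13=26


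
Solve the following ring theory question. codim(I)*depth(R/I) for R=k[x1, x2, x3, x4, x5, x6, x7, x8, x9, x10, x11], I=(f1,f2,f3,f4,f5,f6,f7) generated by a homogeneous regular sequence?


codim=7, depth=dim(R/I)=11-7=4
Product=7*4=28


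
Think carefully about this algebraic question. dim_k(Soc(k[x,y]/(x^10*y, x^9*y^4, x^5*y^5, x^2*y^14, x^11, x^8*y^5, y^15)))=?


Socle = ann(m) = span of standard monomials u with x*u, y*u in I (staircase corners).
Redundant generators: x^8*y^5
Minimal generators: x^11, x^10*y, x^9*y^4, x^5*y^5, x^2*y^14, y^15
Corners: xy^14, x^4y^13, x^8y^4, x^9y^3, x^10
Socle dim=5


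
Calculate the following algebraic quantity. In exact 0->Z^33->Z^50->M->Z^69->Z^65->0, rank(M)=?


Alt sum=0:
(-1)^0*33 + (-1)^1*50 + (-1)^2*? + (-1)^3*69 + (-1)^4*65=0
rank(M)=21


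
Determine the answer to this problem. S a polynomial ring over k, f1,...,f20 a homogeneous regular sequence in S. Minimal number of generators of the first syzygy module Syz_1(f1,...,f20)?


Regular sequence => Koszul complex is the minimal free resolution.
Syz_1 minimally generated by Koszul relations f_i*e_j - f_j*e_i (i<j): mu(Syz_1) = beta_2 = C(m,2) = m(m-1)/2
m=20
20*19/2 = 190


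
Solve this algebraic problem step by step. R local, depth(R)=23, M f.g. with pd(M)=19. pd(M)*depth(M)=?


pd+depth=23
depth=23-19=4
pd*depth=19*4=76


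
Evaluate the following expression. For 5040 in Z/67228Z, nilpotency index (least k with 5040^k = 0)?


5040^k mod 67228:
k=1: 5040
k=2: 56644
k=3: 35672
k=4: 19208
k=5: 0
First zero at k = 5


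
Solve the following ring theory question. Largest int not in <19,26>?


gcd(19,26)=1 => F=ab-a-b=19*26-19-26=494-45=449


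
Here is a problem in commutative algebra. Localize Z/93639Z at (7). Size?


7-primary part: 93639=7^4*39
Size=7^4=2401


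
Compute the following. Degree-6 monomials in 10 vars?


C(d+n-1,n-1)=C(15,9)=5005


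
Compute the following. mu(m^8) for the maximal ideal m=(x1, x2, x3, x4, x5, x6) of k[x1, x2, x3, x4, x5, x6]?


Graded Nakayama: mu(m^d) = dim_k (m^d/m^(d+1)) = #degree-8 monomials in 6 vars
C(n+d-1,d)=C(13,8)=1287


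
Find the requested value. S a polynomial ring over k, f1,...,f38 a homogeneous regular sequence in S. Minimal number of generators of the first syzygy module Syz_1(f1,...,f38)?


Regular sequence => Koszul complex is the minimal free resolution.
Syz_1 minimally generated by Koszul relations f_i*e_j - f_j*e_i (i<j): mu(Syz_1) = beta_2 = C(m,2) = m(m-1)/2
m=38
38*37/2 = 703


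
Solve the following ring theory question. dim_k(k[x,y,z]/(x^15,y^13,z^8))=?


Basis: x^iy^jz^k, i<15,j<13,k<8
15*13*8=1560


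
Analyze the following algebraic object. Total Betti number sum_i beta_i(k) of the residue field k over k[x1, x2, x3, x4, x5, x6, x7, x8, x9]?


Koszul resolution: beta_i(k)=C(n,i), n=9
sum_i C(9,i) = 2^9 = 512


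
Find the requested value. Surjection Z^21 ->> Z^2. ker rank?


rank(ker) = 21-2 = 19


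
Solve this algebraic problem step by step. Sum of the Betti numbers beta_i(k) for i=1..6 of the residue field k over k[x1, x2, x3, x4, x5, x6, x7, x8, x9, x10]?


Koszul resolution: beta_i(k)=C(n,i), n=10
C(10,1)=10, C(10,2)=45, C(10,3)=120, C(10,4)=210, C(10,5)=252, C(10,6)=210
Sum=847


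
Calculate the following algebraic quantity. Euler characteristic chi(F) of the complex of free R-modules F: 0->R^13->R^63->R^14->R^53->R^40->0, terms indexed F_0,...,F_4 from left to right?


chi = sum (-1)^i * rank:
(-1)^0*13=13
(-1)^1*63=-63
(-1)^2*14=14
(-1)^3*53=-53
(-1)^4*40=40
chi=-49


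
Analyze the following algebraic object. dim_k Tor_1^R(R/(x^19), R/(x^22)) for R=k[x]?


Tor_1(R/I,R/J)=(I cap J)/IJ=(x^22)/(x^41)
dim=41-22=min(19,22)=19


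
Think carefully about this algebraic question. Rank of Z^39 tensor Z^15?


rank(M(x)N) = rank(M)*rank(N)
39*15 = 585


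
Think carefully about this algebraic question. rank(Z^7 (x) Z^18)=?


rank(M(x)N) = rank(M)*rank(N)
7*18 = 126


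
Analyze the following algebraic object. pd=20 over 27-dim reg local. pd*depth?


pd+depth=27
depth=27-20=7
pd*depth=20*7=140


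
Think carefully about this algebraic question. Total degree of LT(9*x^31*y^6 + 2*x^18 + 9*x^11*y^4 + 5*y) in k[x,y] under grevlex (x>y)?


LT: 9*x^31*y^6
deg_x=31, deg_y=6
Total=31+6=37


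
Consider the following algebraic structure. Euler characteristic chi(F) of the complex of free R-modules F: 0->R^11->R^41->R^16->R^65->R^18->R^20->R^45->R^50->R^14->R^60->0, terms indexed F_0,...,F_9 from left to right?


chi = sum (-1)^i * rank:
(-1)^0*11=11
(-1)^1*41=-41
(-1)^2*16=16
(-1)^3*65=-65
(-1)^4*18=18
(-1)^5*20=-20
(-1)^6*45=45
(-1)^7*50=-50
(-1)^8*14=14
(-1)^9*60=-60
chi=-132


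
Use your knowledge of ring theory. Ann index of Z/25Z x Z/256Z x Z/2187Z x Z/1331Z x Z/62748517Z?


Exponent = lcm of the cyclic orders; pairwise coprime => product.
5^2*2^8*3^7*11^3*13^7=25*256*2187*1331*62748517=1168988607294393600


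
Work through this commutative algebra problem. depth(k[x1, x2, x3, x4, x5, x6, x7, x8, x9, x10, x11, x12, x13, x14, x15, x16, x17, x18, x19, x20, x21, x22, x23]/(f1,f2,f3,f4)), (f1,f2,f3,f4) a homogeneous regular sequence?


depth(R)=23
depth(R/I)=23-4=19


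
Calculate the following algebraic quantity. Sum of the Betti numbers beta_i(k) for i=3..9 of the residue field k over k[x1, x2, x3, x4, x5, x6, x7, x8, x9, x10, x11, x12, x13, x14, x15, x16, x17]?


Koszul resolution: beta_i(k)=C(n,i), n=17
C(17,3)=680, C(17,4)=2380, C(17,5)=6188, C(17,6)=12376, C(17,7)=19448, C(17,8)=24310, C(17,9)=24310
Sum=89692


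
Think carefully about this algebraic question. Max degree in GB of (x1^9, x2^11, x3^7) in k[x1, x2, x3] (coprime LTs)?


Pure powers, coprime LTs => already GB.
Degrees: 9, 11, 7
Max=11


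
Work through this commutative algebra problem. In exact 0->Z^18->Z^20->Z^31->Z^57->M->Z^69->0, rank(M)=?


Alt sum=0:
(-1)^0*18 + (-1)^1*20 + (-1)^2*31 + (-1)^3*57 + (-1)^4*? + (-1)^5*69=0
rank(M)=97


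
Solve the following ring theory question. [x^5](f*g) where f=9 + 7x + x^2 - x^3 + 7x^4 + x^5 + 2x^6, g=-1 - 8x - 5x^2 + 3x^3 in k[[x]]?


[x^5] = sum a_i*b_j, i+j=5
  1*3=3
  -1*-5=5
  7*-8=-56
  1*-1=-1
Sum=-49


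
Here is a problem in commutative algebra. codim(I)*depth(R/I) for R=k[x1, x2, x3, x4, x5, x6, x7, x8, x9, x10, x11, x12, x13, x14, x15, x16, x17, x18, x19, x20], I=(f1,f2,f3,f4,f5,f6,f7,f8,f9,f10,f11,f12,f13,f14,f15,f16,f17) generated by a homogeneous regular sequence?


codim=17, depth=dim(R/I)=20-17=3
Product=17*3=51


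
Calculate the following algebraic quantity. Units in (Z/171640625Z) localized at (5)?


Local ring = Z/78125Z.
phi(78125) = 5^6*(5-1) = 62500


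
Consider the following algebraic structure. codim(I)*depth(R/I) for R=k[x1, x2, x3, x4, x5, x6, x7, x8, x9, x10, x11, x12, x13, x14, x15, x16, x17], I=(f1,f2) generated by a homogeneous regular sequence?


codim=2, depth=dim(R/I)=17-2=15
Product=2*15=30


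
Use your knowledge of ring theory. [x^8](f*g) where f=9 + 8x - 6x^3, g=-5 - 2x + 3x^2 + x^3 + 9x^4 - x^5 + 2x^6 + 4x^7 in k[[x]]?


[x^8] = sum a_i*b_j, i+j=8
  8*4=32
  -6*-1=6
Sum=38


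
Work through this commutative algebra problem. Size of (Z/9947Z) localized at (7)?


7-primary part: 9947=7^3*29
Size=7^3=343


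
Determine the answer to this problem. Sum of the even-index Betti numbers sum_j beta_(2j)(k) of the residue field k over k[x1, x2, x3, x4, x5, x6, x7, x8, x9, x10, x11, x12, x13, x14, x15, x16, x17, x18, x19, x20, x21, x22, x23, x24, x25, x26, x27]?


Koszul resolution: beta_i(k)=C(n,i), n=27
sum_even C(27,i) = 2^(n-1) = 2^26 = 67108864


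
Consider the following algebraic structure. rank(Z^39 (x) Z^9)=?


rank(M(x)N) = rank(M)*rank(N)
39*9 = 351


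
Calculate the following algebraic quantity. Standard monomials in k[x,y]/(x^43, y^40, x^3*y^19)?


k[x,y]/I, I = (x^43, y^40, x^3*y^19)
Rect: 43x40=1720. Corner: (43-3)x(40-19)=840.
dim = 1720-840 = 880


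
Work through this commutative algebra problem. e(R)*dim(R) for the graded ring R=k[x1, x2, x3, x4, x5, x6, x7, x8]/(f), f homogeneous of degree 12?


e(R)=deg(f)=12, dim(R)=8-1=7
e*dim=12*7=84


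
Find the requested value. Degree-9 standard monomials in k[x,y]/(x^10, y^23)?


k[x,y], I = (x^10, y^23), d = 9
Need i < 10 and d-i < 23.
Range: 0 <= i <= 9.
H(9) = 10


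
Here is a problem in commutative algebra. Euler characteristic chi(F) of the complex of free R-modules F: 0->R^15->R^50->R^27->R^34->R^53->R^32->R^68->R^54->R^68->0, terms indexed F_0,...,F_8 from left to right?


chi = sum (-1)^i * rank:
(-1)^0*15=15
(-1)^1*50=-50
(-1)^2*27=27
(-1)^3*34=-34
(-1)^4*53=53
(-1)^5*32=-32
(-1)^6*68=68
(-1)^7*54=-54
(-1)^8*68=68
chi=61


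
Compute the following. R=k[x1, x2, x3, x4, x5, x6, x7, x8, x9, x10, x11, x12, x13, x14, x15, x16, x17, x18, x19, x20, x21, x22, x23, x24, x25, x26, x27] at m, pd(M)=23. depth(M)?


pd+depth=depth(R)=27
depth=27-23=4


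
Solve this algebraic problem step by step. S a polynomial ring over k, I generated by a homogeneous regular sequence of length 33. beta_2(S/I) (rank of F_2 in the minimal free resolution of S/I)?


Regular sequence => Koszul complex is the minimal free resolution.
Syz_1 minimally generated by Koszul relations f_i*e_j - f_j*e_i (i<j): mu(Syz_1) = beta_2 = C(m,2) = m(m-1)/2
m=33
33*32/2 = 528


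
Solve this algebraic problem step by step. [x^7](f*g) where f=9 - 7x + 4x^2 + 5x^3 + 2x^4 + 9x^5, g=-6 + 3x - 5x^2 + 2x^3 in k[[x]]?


[x^7] = sum a_i*b_j, i+j=7
  2*2=4
  9*-5=-45
Sum=-41


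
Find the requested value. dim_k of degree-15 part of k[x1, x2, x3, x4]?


C(d+n-1,n-1)=C(18,3)=816


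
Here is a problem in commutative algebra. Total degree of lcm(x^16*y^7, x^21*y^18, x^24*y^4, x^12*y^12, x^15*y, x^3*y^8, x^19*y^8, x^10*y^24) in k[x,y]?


lcm = componentwise max:
x: max(16,21,24,12,15,3,19,10)=24
y: max(7,18,4,12,1,8,8,24)=24
Total=24+24=48


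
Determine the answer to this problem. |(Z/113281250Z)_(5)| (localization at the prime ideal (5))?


5-primary part: 113281250=5^9*58
Size=5^9=1953125


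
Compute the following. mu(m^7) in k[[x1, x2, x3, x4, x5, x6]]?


C(n+d-1,d)=C(12,7)=792


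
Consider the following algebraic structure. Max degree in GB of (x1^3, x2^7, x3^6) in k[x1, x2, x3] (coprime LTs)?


Pure powers, coprime LTs => already GB.
Degrees: 3, 7, 6
Max=7


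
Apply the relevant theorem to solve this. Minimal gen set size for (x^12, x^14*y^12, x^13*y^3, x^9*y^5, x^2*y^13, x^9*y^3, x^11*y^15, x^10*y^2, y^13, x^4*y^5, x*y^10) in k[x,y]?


Remove redundant (divisible by others).
x^11*y^15 redundant.
x^2*y^13 redundant.
x^14*y^12 redundant.
x^13*y^3 redundant.
x^9*y^5 redundant.
Min: x^12, x^10*y^2, x^9*y^3, x^4*y^5, x*y^10, y^13
Count=6


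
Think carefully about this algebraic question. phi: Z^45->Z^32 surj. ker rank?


rank(ker) = 45-32 = 13


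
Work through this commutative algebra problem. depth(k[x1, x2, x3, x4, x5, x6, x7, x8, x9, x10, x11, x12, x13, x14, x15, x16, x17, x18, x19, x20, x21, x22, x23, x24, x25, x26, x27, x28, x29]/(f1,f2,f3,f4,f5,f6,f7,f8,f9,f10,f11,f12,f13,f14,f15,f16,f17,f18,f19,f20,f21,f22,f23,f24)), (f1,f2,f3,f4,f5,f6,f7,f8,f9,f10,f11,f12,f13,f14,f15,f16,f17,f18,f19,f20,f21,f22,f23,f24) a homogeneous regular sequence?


depth(R)=29
depth(R/I)=29-24=5


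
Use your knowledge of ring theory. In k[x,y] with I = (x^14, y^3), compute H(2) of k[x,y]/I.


k[x,y], I = (x^14, y^3), d = 2
Need i < 14 and d-i < 3.
Range: 0 <= i <= 2.
H(2) = 3


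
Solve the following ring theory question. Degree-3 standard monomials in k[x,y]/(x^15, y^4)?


k[x,y], I = (x^15, y^4), d = 3
Need i < 15 and d-i < 4.
Range: 0 <= i <= 3.
H(3) = 4


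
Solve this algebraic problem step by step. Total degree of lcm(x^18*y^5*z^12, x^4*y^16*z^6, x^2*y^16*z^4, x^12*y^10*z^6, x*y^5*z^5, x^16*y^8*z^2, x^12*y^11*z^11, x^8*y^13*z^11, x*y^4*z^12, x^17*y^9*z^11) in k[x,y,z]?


lcm = componentwise max:
x: max(18,4,2,12,1,16,12,8,1,17)=18
y: max(5,16,16,10,5,8,11,13,4,9)=16
z: max(12,6,4,6,5,2,11,11,12,11)=12
Total=18+16+12=46


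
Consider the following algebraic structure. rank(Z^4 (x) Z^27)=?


rank(M(x)N) = rank(M)*rank(N)
4*27 = 108


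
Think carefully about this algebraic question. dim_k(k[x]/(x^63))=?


Basis: 1,x,...,x^62
dim=63


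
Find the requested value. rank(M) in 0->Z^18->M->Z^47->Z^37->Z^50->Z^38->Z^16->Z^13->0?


Alt sum=0:
(-1)^0*18 + (-1)^1*? + (-1)^2*47 + (-1)^3*37 + (-1)^4*50 + (-1)^5*38 + (-1)^6*16 + (-1)^7*13=0
rank(M)=43


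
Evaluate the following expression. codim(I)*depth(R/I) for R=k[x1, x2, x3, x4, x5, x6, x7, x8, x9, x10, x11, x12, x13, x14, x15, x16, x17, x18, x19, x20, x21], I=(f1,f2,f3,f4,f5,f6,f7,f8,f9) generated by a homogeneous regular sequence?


codim=9, depth=dim(R/I)=21-9=12
Product=9*12=108


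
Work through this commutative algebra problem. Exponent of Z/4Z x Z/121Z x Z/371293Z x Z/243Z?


Exponent = lcm of the cyclic orders; pairwise coprime => product.
2^2*11^2*13^5*3^5=4*121*371293*243=43668512316


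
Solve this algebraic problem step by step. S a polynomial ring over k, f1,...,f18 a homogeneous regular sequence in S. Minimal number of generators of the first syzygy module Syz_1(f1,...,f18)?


Regular sequence => Koszul complex is the minimal free resolution.
Syz_1 minimally generated by Koszul relations f_i*e_j - f_j*e_i (i<j): mu(Syz_1) = beta_2 = C(m,2) = m(m-1)/2
m=18
18*17/2 = 153


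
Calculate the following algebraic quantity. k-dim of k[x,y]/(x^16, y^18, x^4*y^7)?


k[x,y]/I, I = (x^16, y^18, x^4*y^7)
Rect: 16x18=288. Corner: (16-4)x(18-7)=132.
dim = 288-132 = 156


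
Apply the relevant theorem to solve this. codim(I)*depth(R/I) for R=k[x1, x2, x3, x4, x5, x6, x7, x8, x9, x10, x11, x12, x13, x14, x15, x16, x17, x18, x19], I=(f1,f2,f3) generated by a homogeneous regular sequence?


codim=3, depth=dim(R/I)=19-3=16
Product=3*16=48


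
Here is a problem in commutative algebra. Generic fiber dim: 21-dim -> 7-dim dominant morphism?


dim(fiber)=dim(X)-dim(Y)=21-7=14


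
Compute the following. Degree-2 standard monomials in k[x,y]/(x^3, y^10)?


k[x,y], I = (x^3, y^10), d = 2
Need i < 3 and d-i < 10.
Range: 0 <= i <= 2.
H(2) = 3


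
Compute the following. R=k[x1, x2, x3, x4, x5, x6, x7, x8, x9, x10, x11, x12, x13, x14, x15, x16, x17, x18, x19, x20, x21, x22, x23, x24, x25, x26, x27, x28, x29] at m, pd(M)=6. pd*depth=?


pd+depth=29
depth=29-6=23
pd*depth=6*23=138


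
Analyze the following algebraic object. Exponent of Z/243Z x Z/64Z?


Exponent = lcm of the cyclic orders; pairwise coprime => product.
3^5*2^6=243*64=15552


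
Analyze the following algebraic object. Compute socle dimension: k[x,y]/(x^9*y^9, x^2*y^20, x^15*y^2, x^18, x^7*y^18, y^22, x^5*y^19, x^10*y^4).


Socle = ann(m) = span of standard monomials u with x*u, y*u in I (staircase corners).
Minimal generators: x^18, x^15*y^2, x^10*y^4, x^9*y^9, x^7*y^18, x^5*y^19, x^2*y^20, y^22
Corners: xy^21, x^4y^19, x^6y^18, x^8y^17, x^9y^8, x^14y^3, x^17y
Socle dim=7


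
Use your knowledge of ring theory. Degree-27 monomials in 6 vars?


C(d+n-1,n-1)=C(32,5)=201376


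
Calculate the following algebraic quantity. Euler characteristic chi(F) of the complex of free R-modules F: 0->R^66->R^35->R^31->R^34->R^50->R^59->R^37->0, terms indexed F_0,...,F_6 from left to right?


chi = sum (-1)^i * rank:
(-1)^0*66=66
(-1)^1*35=-35
(-1)^2*31=31
(-1)^3*34=-34
(-1)^4*50=50
(-1)^5*59=-59
(-1)^6*37=37
chi=56


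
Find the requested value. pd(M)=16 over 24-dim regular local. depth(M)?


pd+depth=depth(R)=24
depth=24-16=8


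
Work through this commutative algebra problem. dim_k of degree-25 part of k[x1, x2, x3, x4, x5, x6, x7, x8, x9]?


C(d+n-1,n-1)=C(33,8)=13884156


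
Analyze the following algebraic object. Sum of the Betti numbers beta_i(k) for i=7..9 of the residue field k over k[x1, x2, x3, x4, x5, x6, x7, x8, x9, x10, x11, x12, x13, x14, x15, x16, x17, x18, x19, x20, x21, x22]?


Koszul resolution: beta_i(k)=C(n,i), n=22
C(22,7)=170544, C(22,8)=319770, C(22,9)=497420
Sum=987734


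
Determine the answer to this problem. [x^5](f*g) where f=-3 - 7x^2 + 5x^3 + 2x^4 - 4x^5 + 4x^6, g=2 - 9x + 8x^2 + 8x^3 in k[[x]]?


[x^5] = sum a_i*b_j, i+j=5
  -7*8=-56
  5*8=40
  2*-9=-18
  -4*2=-8
Sum=-42


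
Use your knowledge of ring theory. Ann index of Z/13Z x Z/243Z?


Exponent = lcm of the cyclic orders; pairwise coprime => product.
13^1*3^5=13*243=3159


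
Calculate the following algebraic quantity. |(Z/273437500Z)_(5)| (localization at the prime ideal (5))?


5-primary part: 273437500=5^10*28
Size=5^10=9765625


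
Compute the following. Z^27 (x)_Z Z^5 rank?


rank(M(x)N) = rank(M)*rank(N)
27*5 = 135


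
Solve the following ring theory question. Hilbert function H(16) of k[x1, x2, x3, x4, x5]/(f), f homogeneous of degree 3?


C(20,4)-C(17,4)=4845-2380=2465


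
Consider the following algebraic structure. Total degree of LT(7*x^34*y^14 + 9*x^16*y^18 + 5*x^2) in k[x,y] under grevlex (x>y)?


LT: 7*x^34*y^14
deg_x=34, deg_y=14
Total=34+14=48


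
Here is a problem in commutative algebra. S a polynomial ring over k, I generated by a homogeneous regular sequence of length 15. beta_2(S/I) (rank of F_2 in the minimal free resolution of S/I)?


Regular sequence => Koszul complex is the minimal free resolution.
Syz_1 minimally generated by Koszul relations f_i*e_j - f_j*e_i (i<j): mu(Syz_1) = beta_2 = C(m,2) = m(m-1)/2
m=15
15*14/2 = 105


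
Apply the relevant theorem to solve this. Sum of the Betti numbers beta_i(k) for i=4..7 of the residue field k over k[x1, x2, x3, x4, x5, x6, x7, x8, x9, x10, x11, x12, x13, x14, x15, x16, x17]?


Koszul resolution: beta_i(k)=C(n,i), n=17
C(17,4)=2380, C(17,5)=6188, C(17,6)=12376, C(17,7)=19448
Sum=40392


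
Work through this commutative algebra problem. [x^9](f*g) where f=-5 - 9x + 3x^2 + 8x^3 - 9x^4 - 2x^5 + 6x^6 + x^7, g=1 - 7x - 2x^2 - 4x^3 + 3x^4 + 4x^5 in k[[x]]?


[x^9] = sum a_i*b_j, i+j=9
  -9*4=-36
  -2*3=-6
  6*-4=-24
  1*-2=-2
Sum=-68


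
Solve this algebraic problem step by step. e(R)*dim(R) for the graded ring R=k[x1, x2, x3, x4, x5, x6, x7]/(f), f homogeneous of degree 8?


e(R)=deg(f)=8, dim(R)=7-1=6
e*dim=8*6=48


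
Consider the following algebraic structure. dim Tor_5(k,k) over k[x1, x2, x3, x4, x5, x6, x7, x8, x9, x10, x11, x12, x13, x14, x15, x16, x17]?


Koszul: C(n,i)=C(17,5)=6188


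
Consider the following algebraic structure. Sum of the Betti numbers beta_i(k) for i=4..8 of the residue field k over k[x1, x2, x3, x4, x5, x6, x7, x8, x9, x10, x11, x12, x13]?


Koszul resolution: beta_i(k)=C(n,i), n=13
C(13,4)=715, C(13,5)=1287, C(13,6)=1716, C(13,7)=1716, C(13,8)=1287
Sum=6721


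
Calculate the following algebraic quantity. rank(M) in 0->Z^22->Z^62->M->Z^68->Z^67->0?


Alt sum=0:
(-1)^0*22 + (-1)^1*62 + (-1)^2*? + (-1)^3*68 + (-1)^4*67=0
rank(M)=41


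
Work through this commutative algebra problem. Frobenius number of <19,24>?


gcd(19,24)=1 => F=ab-a-b=19*24-19-24=456-43=413


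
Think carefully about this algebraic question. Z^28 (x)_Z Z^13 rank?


rank(M(x)N) = rank(M)*rank(N)
28*13 = 364


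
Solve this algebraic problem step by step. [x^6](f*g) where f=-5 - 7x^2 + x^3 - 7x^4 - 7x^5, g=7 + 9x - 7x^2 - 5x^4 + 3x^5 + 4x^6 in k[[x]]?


[x^6] = sum a_i*b_j, i+j=6
  -5*4=-20
  -7*-5=35
  -7*-7=49
  -7*9=-63
Sum=1


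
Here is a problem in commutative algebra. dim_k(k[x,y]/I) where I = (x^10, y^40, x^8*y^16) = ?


k[x,y]/I, I = (x^10, y^40, x^8*y^16)
Rect: 10x40=400. Corner: (10-8)x(40-16)=48.
dim = 400-48 = 352


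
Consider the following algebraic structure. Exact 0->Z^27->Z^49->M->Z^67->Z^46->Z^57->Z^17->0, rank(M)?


Alt sum=0:
(-1)^0*27 + (-1)^1*49 + (-1)^2*? + (-1)^3*67 + (-1)^4*46 + (-1)^5*57 + (-1)^6*17=0
rank(M)=83


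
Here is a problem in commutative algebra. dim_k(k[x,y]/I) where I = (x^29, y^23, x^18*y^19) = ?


k[x,y]/I, I = (x^29, y^23, x^18*y^19)
Rect: 29x23=667. Corner: (29-18)x(23-19)=44.
dim = 667-44 = 623


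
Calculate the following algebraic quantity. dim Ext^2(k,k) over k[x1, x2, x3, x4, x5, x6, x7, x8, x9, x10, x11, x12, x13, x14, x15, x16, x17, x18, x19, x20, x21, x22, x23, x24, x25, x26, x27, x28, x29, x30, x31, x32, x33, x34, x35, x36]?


C(n,i)=C(36,2)=630


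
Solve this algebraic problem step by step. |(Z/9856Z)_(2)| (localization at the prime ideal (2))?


2-primary part: 9856=2^7*77
Size=2^7=128


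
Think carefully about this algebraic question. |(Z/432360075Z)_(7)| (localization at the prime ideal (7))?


7-primary part: 432360075=7^8*75
Size=7^8=5764801


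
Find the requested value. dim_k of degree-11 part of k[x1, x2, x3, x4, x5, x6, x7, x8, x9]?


C(d+n-1,n-1)=C(19,8)=75582


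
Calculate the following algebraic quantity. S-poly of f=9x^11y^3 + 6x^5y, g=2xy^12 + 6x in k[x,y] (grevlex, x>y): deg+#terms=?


LT(f)=9x^11y^3, LT(g)=2xy^12
lcm(LM)=x^11y^12
S(f,g) (scaled by 18 to clear denominators) = 2y^9*f - 9x^10*g = 12x^5y^10 - 54x^11
2 terms, deg 15.
15+2=17


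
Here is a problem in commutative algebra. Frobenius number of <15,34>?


gcd(15,34)=1 => F=ab-a-b=15*34-15-34=510-49=461


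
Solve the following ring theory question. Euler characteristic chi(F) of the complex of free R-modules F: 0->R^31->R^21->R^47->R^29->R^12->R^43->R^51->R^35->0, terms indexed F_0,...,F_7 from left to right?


chi = sum (-1)^i * rank:
(-1)^0*31=31
(-1)^1*21=-21
(-1)^2*47=47
(-1)^3*29=-29
(-1)^4*12=12
(-1)^5*43=-43
(-1)^6*51=51
(-1)^7*35=-35
chi=13


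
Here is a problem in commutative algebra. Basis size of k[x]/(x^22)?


Basis: 1,x,...,x^21
dim=22


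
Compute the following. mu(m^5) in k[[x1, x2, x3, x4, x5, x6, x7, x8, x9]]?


C(n+d-1,d)=C(13,5)=1287


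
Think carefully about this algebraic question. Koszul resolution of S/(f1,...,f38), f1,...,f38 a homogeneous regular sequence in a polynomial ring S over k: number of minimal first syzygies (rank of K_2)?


Regular sequence => Koszul complex is the minimal free resolution.
Syz_1 minimally generated by Koszul relations f_i*e_j - f_j*e_i (i<j): mu(Syz_1) = beta_2 = C(m,2) = m(m-1)/2
m=38
38*37/2 = 703


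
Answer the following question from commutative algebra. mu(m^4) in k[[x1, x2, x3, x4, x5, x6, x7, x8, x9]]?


C(n+d-1,d)=C(12,4)=495


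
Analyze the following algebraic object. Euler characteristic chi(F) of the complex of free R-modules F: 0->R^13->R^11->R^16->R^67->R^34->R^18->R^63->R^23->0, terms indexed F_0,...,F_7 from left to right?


chi = sum (-1)^i * rank:
(-1)^0*13=13
(-1)^1*11=-11
(-1)^2*16=16
(-1)^3*67=-67
(-1)^4*34=34
(-1)^5*18=-18
(-1)^6*63=63
(-1)^7*23=-23
chi=7


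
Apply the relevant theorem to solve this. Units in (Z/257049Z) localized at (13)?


Local ring = Z/28561Z.
phi(28561) = 13^3*(13-1) = 26364


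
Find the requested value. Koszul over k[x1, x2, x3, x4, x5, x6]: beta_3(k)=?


C(n,i)=C(6,3)=20


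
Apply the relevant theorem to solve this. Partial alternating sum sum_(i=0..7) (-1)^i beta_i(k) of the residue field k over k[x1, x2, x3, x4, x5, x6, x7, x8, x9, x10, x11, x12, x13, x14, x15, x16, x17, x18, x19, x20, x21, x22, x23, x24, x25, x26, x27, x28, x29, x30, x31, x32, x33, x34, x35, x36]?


Koszul resolution: beta_i(k)=C(n,i), n=36
sum_(i=0..p) (-1)^i C(n,i) = (-1)^p C(n-1,p)
(-1)^7*C(35,7) = (-1)^7*6724520 = -6724520


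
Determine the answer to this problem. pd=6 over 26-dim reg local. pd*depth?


pd+depth=26
depth=26-6=20
pd*depth=6*20=120


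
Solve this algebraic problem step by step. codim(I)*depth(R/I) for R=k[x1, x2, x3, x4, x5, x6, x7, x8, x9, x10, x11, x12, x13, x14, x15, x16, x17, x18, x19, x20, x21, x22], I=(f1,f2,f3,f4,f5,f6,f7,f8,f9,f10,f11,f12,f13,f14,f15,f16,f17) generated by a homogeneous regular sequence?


codim=17, depth=dim(R/I)=22-17=5
Product=17*5=85


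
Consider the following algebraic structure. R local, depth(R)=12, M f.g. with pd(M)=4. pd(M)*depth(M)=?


pd+depth=12
depth=12-4=8
pd*depth=4*8=32


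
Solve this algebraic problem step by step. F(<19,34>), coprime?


gcd(19,34)=1 => F=ab-a-b=19*34-19-34=646-53=593


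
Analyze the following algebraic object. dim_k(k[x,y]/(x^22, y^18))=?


Basis: x^i*y^j, i<22, j<18
22*18=396


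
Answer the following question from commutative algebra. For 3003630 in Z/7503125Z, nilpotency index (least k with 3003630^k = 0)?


3003630^k mod 7503125:
k=1: 3003630
k=2: 5664400
k=3: 5659500
k=4: 1500625
k=5: 0
First zero at k = 5


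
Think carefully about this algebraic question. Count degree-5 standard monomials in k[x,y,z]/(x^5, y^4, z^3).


Need i<5, j<4, k<3 with i+j+k=5.
For each i, j ranges over max(0,5-i-2)..min(3,5-i):
  i=0: j in [3,3] -> 1
  i=1: j in [2,3] -> 2
  i=2: j in [1,3] -> 3
  i=3: j in [0,2] -> 3
  i=4: j in [0,1] -> 2
H(5) = 1+2+3+3+2 = 11


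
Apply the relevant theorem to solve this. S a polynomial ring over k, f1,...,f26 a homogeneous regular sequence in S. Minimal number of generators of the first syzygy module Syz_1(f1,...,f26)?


Regular sequence => Koszul complex is the minimal free resolution.
Syz_1 minimally generated by Koszul relations f_i*e_j - f_j*e_i (i<j): mu(Syz_1) = beta_2 = C(m,2) = m(m-1)/2
m=26
26*25/2 = 325


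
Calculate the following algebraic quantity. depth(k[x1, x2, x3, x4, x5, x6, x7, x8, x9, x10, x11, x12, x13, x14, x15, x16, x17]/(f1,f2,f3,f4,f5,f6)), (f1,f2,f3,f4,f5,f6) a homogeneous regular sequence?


depth(R)=17
depth(R/I)=17-6=11


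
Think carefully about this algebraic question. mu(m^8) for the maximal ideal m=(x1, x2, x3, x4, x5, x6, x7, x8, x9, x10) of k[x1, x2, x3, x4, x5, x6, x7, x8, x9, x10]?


Graded Nakayama: mu(m^d) = dim_k (m^d/m^(d+1)) = #degree-8 monomials in 10 vars
C(n+d-1,d)=C(17,8)=24310


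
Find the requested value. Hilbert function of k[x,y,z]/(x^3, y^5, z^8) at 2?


Need i<3, j<5, k<8 with i+j+k=2.
For each i, j ranges over max(0,2-i-7)..min(4,2-i):
  i=0: j in [0,2] -> 3
  i=1: j in [0,1] -> 2
  i=2: j in [0,0] -> 1
H(2) = 3+2+1 = 6


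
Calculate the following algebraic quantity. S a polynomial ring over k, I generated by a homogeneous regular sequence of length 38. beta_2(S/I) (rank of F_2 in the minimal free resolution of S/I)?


Regular sequence => Koszul complex is the minimal free resolution.
Syz_1 minimally generated by Koszul relations f_i*e_j - f_j*e_i (i<j): mu(Syz_1) = beta_2 = C(m,2) = m(m-1)/2
m=38
38*37/2 = 703


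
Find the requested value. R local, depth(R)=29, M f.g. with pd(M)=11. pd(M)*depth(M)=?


pd+depth=29
depth=29-11=18
pd*depth=11*18=198


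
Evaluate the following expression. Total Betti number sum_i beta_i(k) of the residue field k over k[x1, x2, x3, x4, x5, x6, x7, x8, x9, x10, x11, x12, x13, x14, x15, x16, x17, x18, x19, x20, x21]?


Koszul resolution: beta_i(k)=C(n,i), n=21
sum_i C(21,i) = 2^21 = 2097152


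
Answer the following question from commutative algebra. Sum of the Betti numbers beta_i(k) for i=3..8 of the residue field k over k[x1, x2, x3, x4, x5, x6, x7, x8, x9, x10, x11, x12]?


Koszul resolution: beta_i(k)=C(n,i), n=12
C(12,3)=220, C(12,4)=495, C(12,5)=792, C(12,6)=924, C(12,7)=792, C(12,8)=495
Sum=3718


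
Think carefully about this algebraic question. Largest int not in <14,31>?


gcd(14,31)=1 => F=ab-a-b=14*31-14-31=434-45=389


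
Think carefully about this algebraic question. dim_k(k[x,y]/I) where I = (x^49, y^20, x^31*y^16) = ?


k[x,y]/I, I = (x^49, y^20, x^31*y^16)
Rect: 49x20=980. Corner: (49-31)x(20-16)=72.
dim = 980-72 = 908


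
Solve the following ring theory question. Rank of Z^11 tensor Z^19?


rank(M(x)N) = rank(M)*rank(N)
11*19 = 209


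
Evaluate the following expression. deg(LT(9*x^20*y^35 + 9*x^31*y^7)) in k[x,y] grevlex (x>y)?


LT: 9*x^20*y^35
deg_x=20, deg_y=35
Total=20+35=55


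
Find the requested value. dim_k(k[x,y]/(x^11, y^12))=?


Basis: x^i*y^j, i<11, j<12
11*12=132


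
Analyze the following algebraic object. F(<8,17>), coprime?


gcd(8,17)=1 => F=ab-a-b=8*17-8-17=136-25=111


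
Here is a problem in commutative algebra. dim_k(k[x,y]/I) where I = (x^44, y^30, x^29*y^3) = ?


k[x,y]/I, I = (x^44, y^30, x^29*y^3)
Rect: 44x30=1320. Corner: (44-29)x(30-3)=405.
dim = 1320-405 = 915


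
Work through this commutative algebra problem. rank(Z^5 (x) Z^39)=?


rank(M(x)N) = rank(M)*rank(N)
5*39 = 195


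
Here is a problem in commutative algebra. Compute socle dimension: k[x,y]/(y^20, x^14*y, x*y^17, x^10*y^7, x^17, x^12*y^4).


Socle = ann(m) = span of standard monomials u with x*u, y*u in I (staircase corners).
Minimal generators: x^17, x^14*y, x^12*y^4, x^10*y^7, x*y^17, y^20
Corners: y^19, x^9y^16, x^11y^6, x^13y^3, x^16
Socle dim=5


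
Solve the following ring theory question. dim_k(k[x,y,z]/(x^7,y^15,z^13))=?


Basis: x^iy^jz^k, i<7,j<15,k<13
7*15*13=1365


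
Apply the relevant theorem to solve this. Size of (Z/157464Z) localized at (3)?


3-primary part: 157464=3^9*8
Size=3^9=19683


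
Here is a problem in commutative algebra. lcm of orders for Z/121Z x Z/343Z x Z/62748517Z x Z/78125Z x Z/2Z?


Exponent = lcm of the cyclic orders; pairwise coprime => product.
11^2*7^3*13^7*5^7*2^1=121*343*62748517*78125*2=406914328289218750


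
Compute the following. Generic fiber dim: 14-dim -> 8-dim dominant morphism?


dim(fiber)=dim(X)-dim(Y)=14-8=6


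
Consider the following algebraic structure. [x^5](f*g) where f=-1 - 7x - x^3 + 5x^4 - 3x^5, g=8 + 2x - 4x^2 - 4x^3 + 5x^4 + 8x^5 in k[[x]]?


[x^5] = sum a_i*b_j, i+j=5
  -1*8=-8
  -7*5=-35
  -1*-4=4
  5*2=10
  -3*8=-24
Sum=-53


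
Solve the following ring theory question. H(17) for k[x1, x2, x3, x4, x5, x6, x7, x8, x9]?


C(d+n-1,n-1)=C(25,8)=1081575


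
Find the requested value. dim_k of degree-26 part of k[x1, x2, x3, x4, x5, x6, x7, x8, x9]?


C(d+n-1,n-1)=C(34,8)=18156204


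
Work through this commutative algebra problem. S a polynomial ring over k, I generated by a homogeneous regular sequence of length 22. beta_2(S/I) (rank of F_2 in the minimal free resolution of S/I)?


Regular sequence => Koszul complex is the minimal free resolution.
Syz_1 minimally generated by Koszul relations f_i*e_j - f_j*e_i (i<j): mu(Syz_1) = beta_2 = C(m,2) = m(m-1)/2
m=22
22*21/2 = 231


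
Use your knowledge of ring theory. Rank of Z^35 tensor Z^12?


rank(M(x)N) = rank(M)*rank(N)
35*12 = 420


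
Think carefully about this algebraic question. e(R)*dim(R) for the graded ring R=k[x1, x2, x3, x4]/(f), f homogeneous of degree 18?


e(R)=deg(f)=18, dim(R)=4-1=3
e*dim=18*3=54


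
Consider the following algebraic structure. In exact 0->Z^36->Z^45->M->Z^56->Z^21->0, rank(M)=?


Alt sum=0:
(-1)^0*36 + (-1)^1*45 + (-1)^2*? + (-1)^3*56 + (-1)^4*21=0
rank(M)=44


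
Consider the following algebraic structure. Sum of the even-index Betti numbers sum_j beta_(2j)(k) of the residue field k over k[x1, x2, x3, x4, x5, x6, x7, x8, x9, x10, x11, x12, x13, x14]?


Koszul resolution: beta_i(k)=C(n,i), n=14
sum_even C(14,i) = 2^(n-1) = 2^13 = 8192


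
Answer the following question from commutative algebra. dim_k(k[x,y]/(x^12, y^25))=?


Basis: x^i*y^j, i<12, j<25
12*25=300


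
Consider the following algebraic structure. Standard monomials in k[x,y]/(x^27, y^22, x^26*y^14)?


k[x,y]/I, I = (x^27, y^22, x^26*y^14)
Rect: 27x22=594. Corner: (27-26)x(22-14)=8.
dim = 594-8 = 586


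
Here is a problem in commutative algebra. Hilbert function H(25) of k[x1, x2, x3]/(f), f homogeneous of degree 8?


C(27,2)-C(19,2)=351-171=180


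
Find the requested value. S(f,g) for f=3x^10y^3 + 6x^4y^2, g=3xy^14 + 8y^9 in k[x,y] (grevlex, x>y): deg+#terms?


LT(f)=3x^10y^3, LT(g)=3xy^14
lcm(LM)=x^10y^14
S(f,g) (scaled by 9 to clear denominators) = 3y^11*f - 3x^9*g = -24x^9y^9 + 18x^4y^13
2 terms, deg 18.
18+2=20


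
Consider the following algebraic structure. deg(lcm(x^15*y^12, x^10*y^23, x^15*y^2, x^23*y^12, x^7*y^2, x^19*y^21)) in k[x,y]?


lcm = componentwise max:
x: max(15,10,15,23,7,19)=23
y: max(12,23,2,12,2,21)=23
Total=23+23=46


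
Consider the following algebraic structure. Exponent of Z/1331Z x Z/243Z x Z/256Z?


Exponent = lcm of the cyclic orders; pairwise coprime => product.
11^3*3^5*2^8=1331*243*256=82798848


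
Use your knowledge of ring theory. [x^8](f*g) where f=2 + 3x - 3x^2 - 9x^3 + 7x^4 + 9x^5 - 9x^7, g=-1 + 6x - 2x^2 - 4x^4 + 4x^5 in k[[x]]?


[x^8] = sum a_i*b_j, i+j=8
  -9*4=-36
  7*-4=-28
  -9*6=-54
Sum=-118


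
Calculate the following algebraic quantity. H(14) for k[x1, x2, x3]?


C(d+n-1,n-1)=C(16,2)=120


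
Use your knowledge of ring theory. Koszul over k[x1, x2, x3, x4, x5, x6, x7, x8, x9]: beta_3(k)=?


C(n,i)=C(9,3)=84


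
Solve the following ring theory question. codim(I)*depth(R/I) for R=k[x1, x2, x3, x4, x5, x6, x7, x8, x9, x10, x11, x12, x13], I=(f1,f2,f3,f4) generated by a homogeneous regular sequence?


codim=4, depth=dim(R/I)=13-4=9
Product=4*9=36


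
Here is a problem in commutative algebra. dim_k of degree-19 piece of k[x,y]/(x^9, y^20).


k[x,y], I = (x^9, y^20), d = 19
Need i < 9 and d-i < 20.
Range: 0 <= i <= 8.
H(19) = 9


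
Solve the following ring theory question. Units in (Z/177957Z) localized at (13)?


Local ring = Z/2197Z.
phi(2197) = 13^2*(13-1) = 2028


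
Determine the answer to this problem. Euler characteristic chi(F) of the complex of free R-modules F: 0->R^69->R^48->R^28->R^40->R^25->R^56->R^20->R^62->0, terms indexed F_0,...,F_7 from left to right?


chi = sum (-1)^i * rank:
(-1)^0*69=69
(-1)^1*48=-48
(-1)^2*28=28
(-1)^3*40=-40
(-1)^4*25=25
(-1)^5*56=-56
(-1)^6*20=20
(-1)^7*62=-62
chi=-64


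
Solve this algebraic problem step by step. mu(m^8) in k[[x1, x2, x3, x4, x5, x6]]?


C(n+d-1,d)=C(13,8)=1287


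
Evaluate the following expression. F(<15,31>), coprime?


gcd(15,31)=1 => F=ab-a-b=15*31-15-31=465-46=419


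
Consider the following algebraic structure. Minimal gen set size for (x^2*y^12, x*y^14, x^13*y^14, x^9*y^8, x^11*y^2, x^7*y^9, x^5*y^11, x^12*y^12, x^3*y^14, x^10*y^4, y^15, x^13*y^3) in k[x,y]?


Remove redundant (divisible by others).
x^12*y^12 redundant.
x^3*y^14 redundant.
x^13*y^3 redundant.
x^13*y^14 redundant.
Min: x^11*y^2, x^10*y^4, x^9*y^8, x^7*y^9, x^5*y^11, x^2*y^12, x*y^14, y^15
Count=8


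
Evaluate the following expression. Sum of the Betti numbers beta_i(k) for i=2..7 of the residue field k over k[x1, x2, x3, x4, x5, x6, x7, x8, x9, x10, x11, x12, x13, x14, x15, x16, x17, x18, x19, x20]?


Koszul resolution: beta_i(k)=C(n,i), n=20
C(20,2)=190, C(20,3)=1140, C(20,4)=4845, C(20,5)=15504, C(20,6)=38760, C(20,7)=77520
Sum=137959


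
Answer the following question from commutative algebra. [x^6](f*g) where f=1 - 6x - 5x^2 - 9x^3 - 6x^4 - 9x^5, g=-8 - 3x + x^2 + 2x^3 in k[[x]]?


[x^6] = sum a_i*b_j, i+j=6
  -9*2=-18
  -6*1=-6
  -9*-3=27
Sum=3
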